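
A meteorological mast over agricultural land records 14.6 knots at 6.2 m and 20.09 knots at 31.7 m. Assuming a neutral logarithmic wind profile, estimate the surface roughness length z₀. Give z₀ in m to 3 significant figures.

Log law: V(z) ∝ ln(z/z₀). With r = V₁/V₂ = 14.6/20.09 = 0.72673,
r · ln(z₂/z₀) = ln(z₁/z₀) ⇒ ln z₀ = (ln z₁ − r·ln z₂)/(1 − r)
ln z₀ = (1.82455 − 0.72673×3.45632) / 0.27327 = -2.5149
z₀ = exp(-2.5149) = 0.08087 m

z₀ ≈ 0.0809 m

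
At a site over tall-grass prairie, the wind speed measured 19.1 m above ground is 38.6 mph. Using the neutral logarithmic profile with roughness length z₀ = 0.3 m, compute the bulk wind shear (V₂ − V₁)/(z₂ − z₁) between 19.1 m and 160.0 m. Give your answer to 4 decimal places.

Log law: V₂ = V₁ · ln(z₂/z₀)/ln(z₁/z₀) = 38.6 × 6.2791/4.1537 = 58.3522 mph
ΔV/Δz = (58.3522 − 38.6)/(160.0 − 19.1) = 19.7522/140.9000 = 0.14019 mph/m

0.1402 mph/m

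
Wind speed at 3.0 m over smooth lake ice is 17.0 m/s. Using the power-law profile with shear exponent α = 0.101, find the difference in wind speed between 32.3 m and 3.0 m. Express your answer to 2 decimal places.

Power law: V₂ = V₁ · (z₂/z₁)^α = 17.0 × (10.7667)^0.101 = 21.6117 m/s
ΔV = 21.6117 − 17.0 = 4.6117 m/s

4.61 m/s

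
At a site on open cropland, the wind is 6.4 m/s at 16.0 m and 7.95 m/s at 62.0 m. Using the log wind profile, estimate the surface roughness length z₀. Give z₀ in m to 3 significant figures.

Log law: V(z) ∝ ln(z/z₀). With r = V₁/V₂ = 6.4/7.95 = 0.80503,
r · ln(z₂/z₀) = ln(z₁/z₀) ⇒ ln z₀ = (ln z₁ − r·ln z₂)/(1 − r)
ln z₀ = (2.77259 − 0.80503×4.12713) / 0.19497 = -2.8204
z₀ = exp(-2.8204) = 0.05958 m

z₀ ≈ 0.0596 m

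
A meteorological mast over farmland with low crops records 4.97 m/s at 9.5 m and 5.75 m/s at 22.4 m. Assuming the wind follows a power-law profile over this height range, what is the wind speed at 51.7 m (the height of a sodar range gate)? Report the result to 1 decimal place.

First find α: α = ln(V₂/V₁)/ln(z₂/z₁) = ln(5.75/4.97)/ln(22.4/9.5) = 0.14578/0.85777 = 0.1700
Extrapolate from 22.4 m to 51.7 m: V₃ = 5.75 × (51.7/22.4)^0.1700 = 5.75 × 1.1527 = 6.6283 m/s

6.6 m/s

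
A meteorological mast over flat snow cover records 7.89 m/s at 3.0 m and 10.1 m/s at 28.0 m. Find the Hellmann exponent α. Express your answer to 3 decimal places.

α ≈ 0.111

Power law: V₂/V₁ = (z₂/z₁)^α ⇒ α = ln(V₂/V₁) / ln(z₂/z₁)
α = ln(10.1/7.89) / ln(28.0/3.0) = ln(1.2801) / ln(9.3333)
  = 0.24694 / 2.23359 = 0.11056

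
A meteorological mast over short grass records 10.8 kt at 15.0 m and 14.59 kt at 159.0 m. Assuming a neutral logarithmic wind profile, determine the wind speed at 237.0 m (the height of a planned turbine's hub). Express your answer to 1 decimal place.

Log law: V ∝ ln(z/z₀). From the pair, with r = V₁/V₂ = 0.74023,
ln z₀ = (ln z₁ − r·ln z₂)/(1 − r) = (2.7081 − 0.74023×5.0689)/0.25977 = -4.0194 → z₀ = 0.01796 m
V₃ = V₁ · ln(z₃/z₀)/ln(z₁/z₀) = 10.8 × 9.4875/6.7275 = 15.2308 kt

15.2 kt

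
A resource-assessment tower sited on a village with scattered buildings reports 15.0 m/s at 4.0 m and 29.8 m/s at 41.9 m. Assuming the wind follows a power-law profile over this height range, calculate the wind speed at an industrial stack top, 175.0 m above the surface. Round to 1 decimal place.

45.3 m/s

First find α: α = ln(V₂/V₁)/ln(z₂/z₁) = ln(29.8/15.0)/ln(41.9/4.0) = 0.68646/2.34899 = 0.2922
Extrapolate from 41.9 m to 175.0 m: V₃ = 29.8 × (175.0/41.9)^0.2922 = 29.8 × 1.5185 = 45.2525 m/s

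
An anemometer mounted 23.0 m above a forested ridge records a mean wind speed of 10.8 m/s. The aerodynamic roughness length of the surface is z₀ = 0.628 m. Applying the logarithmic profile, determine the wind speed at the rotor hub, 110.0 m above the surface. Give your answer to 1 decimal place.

Log law: V(z) ∝ ln(z/z₀), so V₂/V₁ = ln(z₂/z₀) / ln(z₁/z₀).
ln(110.0/0.628) = 5.1657, ln(23.0/0.628) = 3.6007
V₂ = 10.8 × 5.1657/3.6007 = 10.8 × 1.4346 = 15.4940 m/s

15.5 m/s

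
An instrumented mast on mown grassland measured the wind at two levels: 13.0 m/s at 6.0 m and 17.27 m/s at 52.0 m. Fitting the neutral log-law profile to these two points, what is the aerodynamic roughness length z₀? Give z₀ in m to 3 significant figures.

Log law: V(z) ∝ ln(z/z₀). With r = V₁/V₂ = 13.0/17.27 = 0.75275,
r · ln(z₂/z₀) = ln(z₁/z₀) ⇒ ln z₀ = (ln z₁ − r·ln z₂)/(1 − r)
ln z₀ = (1.79176 − 0.75275×3.95124) / 0.24725 = -4.7828
z₀ = exp(-4.7828) = 0.008373 m

z₀ ≈ 0.00837 m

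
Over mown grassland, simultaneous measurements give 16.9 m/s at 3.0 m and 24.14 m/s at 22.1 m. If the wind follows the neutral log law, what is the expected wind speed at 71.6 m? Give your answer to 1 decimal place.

Log law: V ∝ ln(z/z₀). From the pair, with r = V₁/V₂ = 0.70008,
ln z₀ = (ln z₁ − r·ln z₂)/(1 − r) = (1.0986 − 0.70008×3.0956)/0.29992 = -3.5628 → z₀ = 0.02836 m
V₃ = V₁ · ln(z₃/z₀)/ln(z₁/z₀) = 16.9 × 7.8339/4.6614 = 28.4018 m/s

28.4 m/s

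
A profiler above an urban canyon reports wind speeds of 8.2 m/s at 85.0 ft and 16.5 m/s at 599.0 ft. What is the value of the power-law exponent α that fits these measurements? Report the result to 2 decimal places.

α ≈ 0.36

Power law: V₂/V₁ = (z₂/z₁)^α ⇒ α = ln(V₂/V₁) / ln(z₂/z₁)
α = ln(16.5/8.2) / ln(599.0/85.0) = ln(2.0122) / ln(7.0471)
  = 0.69923 / 1.95261 = 0.35810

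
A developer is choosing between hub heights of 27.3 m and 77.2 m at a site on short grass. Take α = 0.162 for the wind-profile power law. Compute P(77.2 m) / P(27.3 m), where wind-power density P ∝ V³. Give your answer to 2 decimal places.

1.66

Speed ratio: V_B/V_A = (z_B/z_A)^α = (77.2/27.3)^0.162 = (2.8278)^0.162 = 1.18341
Power-density ratio: P_B/P_A = (V_B/V_A)³ = (1.18341)³ = 1.65732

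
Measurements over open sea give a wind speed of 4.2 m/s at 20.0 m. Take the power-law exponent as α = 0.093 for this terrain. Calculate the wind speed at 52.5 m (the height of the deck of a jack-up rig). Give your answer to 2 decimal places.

Power-law profile: V₂ = V₁ · (z₂/z₁)^α
V₂ = 4.2 × (52.5/20.0)^0.093 = 4.2 × (2.6250)^0.093
    = 4.2 × 1.0939 = 4.5944 m/s

4.59 m/s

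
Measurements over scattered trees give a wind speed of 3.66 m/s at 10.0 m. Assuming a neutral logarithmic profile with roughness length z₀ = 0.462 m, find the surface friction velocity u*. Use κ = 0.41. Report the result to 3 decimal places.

u* ≈ 0.488 m/s

Log law: V(z) = (u*/κ) · ln(z/z₀) ⇒ u* = κ · V / ln(z/z₀)
u* = 0.41 × 3.66 / ln(10.0/0.462) = 0.41 × 3.66 / 3.0748
   = 1.5006 / 3.0748 = 0.4880 m/s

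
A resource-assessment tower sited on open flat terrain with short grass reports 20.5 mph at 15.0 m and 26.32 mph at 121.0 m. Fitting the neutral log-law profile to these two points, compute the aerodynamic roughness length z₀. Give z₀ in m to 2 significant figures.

z₀ ≈ 0.0096 m

Log law: V(z) ∝ ln(z/z₀). With r = V₁/V₂ = 20.5/26.32 = 0.77888,
r · ln(z₂/z₀) = ln(z₁/z₀) ⇒ ln z₀ = (ln z₁ − r·ln z₂)/(1 − r)
ln z₀ = (2.70805 − 0.77888×4.79579) / 0.22112 = -4.6457
z₀ = exp(-4.6457) = 0.009603 m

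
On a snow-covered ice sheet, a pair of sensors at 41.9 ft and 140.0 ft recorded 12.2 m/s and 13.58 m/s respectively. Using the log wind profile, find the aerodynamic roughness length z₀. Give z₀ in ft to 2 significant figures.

Log law: V(z) ∝ ln(z/z₀). With r = V₁/V₂ = 12.2/13.58 = 0.89838,
r · ln(z₂/z₀) = ln(z₁/z₀) ⇒ ln z₀ = (ln z₁ − r·ln z₂)/(1 − r)
ln z₀ = (3.73529 − 0.89838×4.94164) / 0.10162 = -6.9296
z₀ = exp(-6.9296) = 0.0009784 ft

z₀ ≈ 0.00098 ft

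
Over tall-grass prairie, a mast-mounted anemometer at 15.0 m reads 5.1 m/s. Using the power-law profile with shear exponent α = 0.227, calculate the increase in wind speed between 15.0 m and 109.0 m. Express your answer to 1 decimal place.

2.9 m/s

Power law: V₂ = V₁ · (z₂/z₁)^α = 5.1 × (7.2667)^0.227 = 8.0001 m/s
ΔV = 8.0001 − 5.1 = 2.9001 m/s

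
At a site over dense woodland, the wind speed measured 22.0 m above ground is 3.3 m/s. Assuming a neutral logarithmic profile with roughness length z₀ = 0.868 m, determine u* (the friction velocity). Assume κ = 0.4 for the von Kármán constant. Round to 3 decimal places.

u* ≈ 0.408 m/s

Log law: V(z) = (u*/κ) · ln(z/z₀) ⇒ u* = κ · V / ln(z/z₀)
u* = 0.4 × 3.3 / ln(22.0/0.868) = 0.4 × 3.3 / 3.2326
   = 1.3200 / 3.2326 = 0.4083 m/s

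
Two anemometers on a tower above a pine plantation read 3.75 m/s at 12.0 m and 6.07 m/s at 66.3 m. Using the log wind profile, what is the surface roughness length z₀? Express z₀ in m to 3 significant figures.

Log law: V(z) ∝ ln(z/z₀). With r = V₁/V₂ = 3.75/6.07 = 0.61779,
r · ln(z₂/z₀) = ln(z₁/z₀) ⇒ ln z₀ = (ln z₁ − r·ln z₂)/(1 − r)
ln z₀ = (2.48491 − 0.61779×4.19419) / 0.38221 = -0.2779
z₀ = exp(-0.2779) = 0.7573 m

z₀ ≈ 0.757 m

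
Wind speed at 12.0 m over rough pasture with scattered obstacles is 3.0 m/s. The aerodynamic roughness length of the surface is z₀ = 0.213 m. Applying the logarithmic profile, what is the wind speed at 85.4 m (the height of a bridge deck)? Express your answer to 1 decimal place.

4.5 m/s

Log law: V(z) ∝ ln(z/z₀), so V₂/V₁ = ln(z₂/z₀) / ln(z₁/z₀).
ln(85.4/0.213) = 5.9938, ln(12.0/0.213) = 4.0314
V₂ = 3.0 × 5.9938/4.0314 = 3.0 × 1.4868 = 4.4604 m/s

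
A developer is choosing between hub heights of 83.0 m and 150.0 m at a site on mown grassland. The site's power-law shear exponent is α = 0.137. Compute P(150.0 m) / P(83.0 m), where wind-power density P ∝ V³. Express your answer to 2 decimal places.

Speed ratio: V_B/V_A = (z_B/z_A)^α = (150.0/83.0)^0.137 = (1.8072)^0.137 = 1.08445
Power-density ratio: P_B/P_A = (V_B/V_A)³ = (1.08445)³ = 1.27536

1.28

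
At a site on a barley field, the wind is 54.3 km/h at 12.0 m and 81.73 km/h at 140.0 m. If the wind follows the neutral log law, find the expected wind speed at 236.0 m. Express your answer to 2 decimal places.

87.56 km/h

Log law: V ∝ ln(z/z₀). From the pair, with r = V₁/V₂ = 0.66438,
ln z₀ = (ln z₁ − r·ln z₂)/(1 − r) = (2.4849 − 0.66438×4.9416)/0.33562 = -2.3784 → z₀ = 0.09270 m
V₃ = V₁ · ln(z₃/z₀)/ln(z₁/z₀) = 54.3 × 7.8422/4.8633 = 87.5604 km/h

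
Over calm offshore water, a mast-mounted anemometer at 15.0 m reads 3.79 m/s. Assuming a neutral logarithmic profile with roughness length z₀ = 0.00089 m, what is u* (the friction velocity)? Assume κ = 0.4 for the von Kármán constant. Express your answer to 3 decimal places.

Log law: V(z) = (u*/κ) · ln(z/z₀) ⇒ u* = κ · V / ln(z/z₀)
u* = 0.4 × 3.79 / ln(15.0/0.00089) = 0.4 × 3.79 / 9.7323
   = 1.5160 / 9.7323 = 0.1558 m/s

u* ≈ 0.156 m/s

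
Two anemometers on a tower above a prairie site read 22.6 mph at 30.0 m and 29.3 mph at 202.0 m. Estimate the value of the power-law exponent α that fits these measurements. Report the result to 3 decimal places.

Power law: V₂/V₁ = (z₂/z₁)^α ⇒ α = ln(V₂/V₁) / ln(z₂/z₁)
α = ln(29.3/22.6) / ln(202.0/30.0) = ln(1.2965) / ln(6.7333)
  = 0.25964 / 1.90707 = 0.13614

α ≈ 0.136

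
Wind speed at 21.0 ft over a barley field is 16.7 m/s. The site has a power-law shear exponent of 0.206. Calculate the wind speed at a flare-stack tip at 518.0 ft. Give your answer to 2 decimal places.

Power-law profile: V₂ = V₁ · (z₂/z₁)^α
V₂ = 16.7 × (518.0/21.0)^0.206 = 16.7 × (24.6667)^0.206
    = 16.7 × 1.9354 = 32.3215 m/s

32.32 m/s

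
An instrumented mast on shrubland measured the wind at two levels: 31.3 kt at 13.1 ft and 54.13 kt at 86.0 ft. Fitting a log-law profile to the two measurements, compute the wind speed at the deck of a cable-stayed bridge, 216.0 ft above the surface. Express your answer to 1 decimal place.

65.3 kt

Log law: V ∝ ln(z/z₀). From the pair, with r = V₁/V₂ = 0.57824,
ln z₀ = (ln z₁ − r·ln z₂)/(1 − r) = (2.5726 − 0.57824×4.4543)/0.42176 = -0.0073 → z₀ = 0.9928 ft
V₃ = V₁ · ln(z₃/z₀)/ln(z₁/z₀) = 31.3 × 5.3825/2.5799 = 65.3031 kt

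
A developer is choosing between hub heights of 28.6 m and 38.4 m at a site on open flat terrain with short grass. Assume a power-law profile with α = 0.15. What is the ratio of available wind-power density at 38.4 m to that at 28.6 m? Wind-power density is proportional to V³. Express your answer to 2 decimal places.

1.14

Speed ratio: V_B/V_A = (z_B/z_A)^α = (38.4/28.6)^0.15 = (1.3427)^0.15 = 1.04519
Power-density ratio: P_B/P_A = (V_B/V_A)³ = (1.04519)³ = 1.14179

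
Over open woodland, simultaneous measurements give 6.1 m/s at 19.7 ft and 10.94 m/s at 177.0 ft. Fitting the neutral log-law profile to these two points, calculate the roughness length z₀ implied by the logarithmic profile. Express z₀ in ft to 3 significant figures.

Log law: V(z) ∝ ln(z/z₀). With r = V₁/V₂ = 6.1/10.94 = 0.55759,
r · ln(z₂/z₀) = ln(z₁/z₀) ⇒ ln z₀ = (ln z₁ − r·ln z₂)/(1 − r)
ln z₀ = (2.98062 − 0.55759×5.17615) / 0.44241 = 0.2135
z₀ = exp(0.2135) = 1.238 ft

z₀ ≈ 1.24 ft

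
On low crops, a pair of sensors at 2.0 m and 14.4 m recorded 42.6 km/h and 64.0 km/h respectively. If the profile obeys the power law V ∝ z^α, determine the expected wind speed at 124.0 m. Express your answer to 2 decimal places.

99.76 km/h

First find α: α = ln(V₂/V₁)/ln(z₂/z₁) = ln(64.0/42.6)/ln(14.4/2.0) = 0.40703/1.97408 = 0.2062
Extrapolate from 14.4 m to 124.0 m: V₃ = 64.0 × (124.0/14.4)^0.2062 = 64.0 × 1.5588 = 99.7646 km/h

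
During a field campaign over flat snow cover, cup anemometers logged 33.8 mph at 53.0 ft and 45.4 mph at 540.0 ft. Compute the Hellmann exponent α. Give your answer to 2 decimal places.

Power law: V₂/V₁ = (z₂/z₁)^α ⇒ α = ln(V₂/V₁) / ln(z₂/z₁)
α = ln(45.4/33.8) / ln(540.0/53.0) = ln(1.3432) / ln(10.1887)
  = 0.29505 / 2.32128 = 0.12711

α ≈ 0.13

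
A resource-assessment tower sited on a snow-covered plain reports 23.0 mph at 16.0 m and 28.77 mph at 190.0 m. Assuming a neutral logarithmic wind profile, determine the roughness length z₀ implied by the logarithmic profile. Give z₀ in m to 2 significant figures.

z₀ ≈ 0.00083 m

Log law: V(z) ∝ ln(z/z₀). With r = V₁/V₂ = 23.0/28.77 = 0.79944,
r · ln(z₂/z₀) = ln(z₁/z₀) ⇒ ln z₀ = (ln z₁ − r·ln z₂)/(1 − r)
ln z₀ = (2.77259 − 0.79944×5.24702) / 0.20056 = -7.0908
z₀ = exp(-7.0908) = 0.0008327 m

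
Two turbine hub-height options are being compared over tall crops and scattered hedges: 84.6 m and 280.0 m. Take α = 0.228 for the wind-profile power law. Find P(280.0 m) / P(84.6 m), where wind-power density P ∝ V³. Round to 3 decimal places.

2.267

Speed ratio: V_B/V_A = (z_B/z_A)^α = (280.0/84.6)^0.228 = (3.3097)^0.228 = 1.31375
Power-density ratio: P_B/P_A = (V_B/V_A)³ = (1.31375)³ = 2.26743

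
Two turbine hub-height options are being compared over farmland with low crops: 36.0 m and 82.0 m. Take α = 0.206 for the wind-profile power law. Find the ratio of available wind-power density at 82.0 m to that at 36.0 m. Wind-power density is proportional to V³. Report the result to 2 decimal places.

Speed ratio: V_B/V_A = (z_B/z_A)^α = (82.0/36.0)^0.206 = (2.2778)^0.206 = 1.18481
Power-density ratio: P_B/P_A = (V_B/V_A)³ = (1.18481)³ = 1.66319

1.66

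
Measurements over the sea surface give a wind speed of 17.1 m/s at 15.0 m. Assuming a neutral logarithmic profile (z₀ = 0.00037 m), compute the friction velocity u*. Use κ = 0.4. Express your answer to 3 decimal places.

Log law: V(z) = (u*/κ) · ln(z/z₀) ⇒ u* = κ · V / ln(z/z₀)
u* = 0.4 × 17.1 / ln(15.0/0.00037) = 0.4 × 17.1 / 10.6101
   = 6.8400 / 10.6101 = 0.6447 m/s

u* ≈ 0.645 m/s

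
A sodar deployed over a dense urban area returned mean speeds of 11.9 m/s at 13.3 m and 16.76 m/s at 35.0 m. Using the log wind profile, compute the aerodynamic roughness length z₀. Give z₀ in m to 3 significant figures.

z₀ ≈ 1.24 m

Log law: V(z) ∝ ln(z/z₀). With r = V₁/V₂ = 11.9/16.76 = 0.71002,
r · ln(z₂/z₀) = ln(z₁/z₀) ⇒ ln z₀ = (ln z₁ − r·ln z₂)/(1 − r)
ln z₀ = (2.58776 − 0.71002×3.55535) / 0.28998 = 0.2186
z₀ = exp(0.2186) = 1.244 m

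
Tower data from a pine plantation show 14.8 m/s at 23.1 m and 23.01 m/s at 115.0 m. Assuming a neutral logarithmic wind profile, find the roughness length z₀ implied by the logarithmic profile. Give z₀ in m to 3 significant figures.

z₀ ≈ 1.28 m

Log law: V(z) ∝ ln(z/z₀). With r = V₁/V₂ = 14.8/23.01 = 0.64320,
r · ln(z₂/z₀) = ln(z₁/z₀) ⇒ ln z₀ = (ln z₁ − r·ln z₂)/(1 − r)
ln z₀ = (3.13983 − 0.64320×4.74493) / 0.35680 = 0.2464
z₀ = exp(0.2464) = 1.279 m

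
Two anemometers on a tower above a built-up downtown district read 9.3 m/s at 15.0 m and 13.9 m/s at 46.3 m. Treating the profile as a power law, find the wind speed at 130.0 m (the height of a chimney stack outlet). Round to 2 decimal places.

20.09 m/s

First find α: α = ln(V₂/V₁)/ln(z₂/z₁) = ln(13.9/9.3)/ln(46.3/15.0) = 0.40187/1.12709 = 0.3566
Extrapolate from 46.3 m to 130.0 m: V₃ = 13.9 × (130.0/46.3)^0.3566 = 13.9 × 1.4450 = 20.0855 m/s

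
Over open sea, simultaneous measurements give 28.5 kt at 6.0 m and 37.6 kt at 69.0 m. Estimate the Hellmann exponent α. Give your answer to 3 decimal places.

α ≈ 0.113

Power law: V₂/V₁ = (z₂/z₁)^α ⇒ α = ln(V₂/V₁) / ln(z₂/z₁)
α = ln(37.6/28.5) / ln(69.0/6.0) = ln(1.3193) / ln(11.5000)
  = 0.27710 / 2.44235 = 0.11346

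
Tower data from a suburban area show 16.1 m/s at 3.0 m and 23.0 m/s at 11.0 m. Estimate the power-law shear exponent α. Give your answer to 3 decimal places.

α ≈ 0.275

Power law: V₂/V₁ = (z₂/z₁)^α ⇒ α = ln(V₂/V₁) / ln(z₂/z₁)
α = ln(23.0/16.1) / ln(11.0/3.0) = ln(1.4286) / ln(3.6667)
  = 0.35667 / 1.29928 = 0.27452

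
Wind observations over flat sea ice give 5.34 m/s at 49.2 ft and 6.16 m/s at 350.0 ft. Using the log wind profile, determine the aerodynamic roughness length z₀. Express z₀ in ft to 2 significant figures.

Log law: V(z) ∝ ln(z/z₀). With r = V₁/V₂ = 5.34/6.16 = 0.86688,
r · ln(z₂/z₀) = ln(z₁/z₀) ⇒ ln z₀ = (ln z₁ − r·ln z₂)/(1 − r)
ln z₀ = (3.89589 − 0.86688×5.85793) / 0.13312 = -8.8813
z₀ = exp(-8.8813) = 0.0001390 ft

z₀ ≈ 0.00014 ft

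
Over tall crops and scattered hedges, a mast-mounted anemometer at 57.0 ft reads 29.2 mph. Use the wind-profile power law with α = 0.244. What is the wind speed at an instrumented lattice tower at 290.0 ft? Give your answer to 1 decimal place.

Power-law profile: V₂ = V₁ · (z₂/z₁)^α
V₂ = 29.2 × (290.0/57.0)^0.244 = 29.2 × (5.0877)^0.244
    = 29.2 × 1.4873 = 43.4285 mph

43.4 mph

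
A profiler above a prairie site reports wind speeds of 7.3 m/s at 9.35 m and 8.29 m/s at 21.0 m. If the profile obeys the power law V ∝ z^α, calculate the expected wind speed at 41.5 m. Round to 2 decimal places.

First find α: α = ln(V₂/V₁)/ln(z₂/z₁) = ln(8.29/7.3)/ln(21.0/9.35) = 0.12718/0.80915 = 0.1572
Extrapolate from 21.0 m to 41.5 m: V₃ = 8.29 × (41.5/21.0)^0.1572 = 8.29 × 1.1130 = 9.2268 m/s

9.23 m/s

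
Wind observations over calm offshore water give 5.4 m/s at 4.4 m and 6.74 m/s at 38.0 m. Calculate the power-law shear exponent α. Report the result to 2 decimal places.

α ≈ 0.10

Power law: V₂/V₁ = (z₂/z₁)^α ⇒ α = ln(V₂/V₁) / ln(z₂/z₁)
α = ln(6.74/5.4) / ln(38.0/4.4) = ln(1.2481) / ln(8.6364)
  = 0.22166 / 2.15598 = 0.10281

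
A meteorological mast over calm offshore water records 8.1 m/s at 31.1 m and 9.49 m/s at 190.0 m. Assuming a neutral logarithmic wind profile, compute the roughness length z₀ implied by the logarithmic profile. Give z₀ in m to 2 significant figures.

Log law: V(z) ∝ ln(z/z₀). With r = V₁/V₂ = 8.1/9.49 = 0.85353,
r · ln(z₂/z₀) = ln(z₁/z₀) ⇒ ln z₀ = (ln z₁ − r·ln z₂)/(1 − r)
ln z₀ = (3.43721 − 0.85353×5.24702) / 0.14647 = -7.1092
z₀ = exp(-7.1092) = 0.0008175 m

z₀ ≈ 0.00082 m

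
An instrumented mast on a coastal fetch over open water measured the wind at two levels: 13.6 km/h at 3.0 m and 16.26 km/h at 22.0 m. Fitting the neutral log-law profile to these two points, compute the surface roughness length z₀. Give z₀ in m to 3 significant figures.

Log law: V(z) ∝ ln(z/z₀). With r = V₁/V₂ = 13.6/16.26 = 0.83641,
r · ln(z₂/z₀) = ln(z₁/z₀) ⇒ ln z₀ = (ln z₁ − r·ln z₂)/(1 − r)
ln z₀ = (1.09861 − 0.83641×3.09104) / 0.16359 = -9.0882
z₀ = exp(-9.0882) = 0.0001130 m

z₀ ≈ 0.000113 m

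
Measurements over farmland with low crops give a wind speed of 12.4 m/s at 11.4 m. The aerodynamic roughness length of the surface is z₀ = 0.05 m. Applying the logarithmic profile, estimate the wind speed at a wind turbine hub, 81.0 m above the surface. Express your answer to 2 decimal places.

Log law: V(z) ∝ ln(z/z₀), so V₂/V₁ = ln(z₂/z₀) / ln(z₁/z₀).
ln(81.0/0.05) = 7.3902, ln(11.4/0.05) = 5.4293
V₂ = 12.4 × 7.3902/5.4293 = 12.4 × 1.3612 = 16.8783 m/s

16.88 m/s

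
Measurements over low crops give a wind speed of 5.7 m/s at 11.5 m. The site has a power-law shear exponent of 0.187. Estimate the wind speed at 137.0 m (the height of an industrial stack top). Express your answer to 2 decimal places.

9.06 m/s

Power-law profile: V₂ = V₁ · (z₂/z₁)^α
V₂ = 5.7 × (137.0/11.5)^0.187 = 5.7 × (11.9130)^0.187
    = 5.7 × 1.5893 = 9.0592 m/s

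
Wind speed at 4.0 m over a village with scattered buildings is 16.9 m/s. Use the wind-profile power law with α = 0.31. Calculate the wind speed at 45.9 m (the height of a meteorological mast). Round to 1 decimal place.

36.0 m/s

Power-law profile: V₂ = V₁ · (z₂/z₁)^α
V₂ = 16.9 × (45.9/4.0)^0.31 = 16.9 × (11.4750)^0.31
    = 16.9 × 2.1307 = 36.0089 m/s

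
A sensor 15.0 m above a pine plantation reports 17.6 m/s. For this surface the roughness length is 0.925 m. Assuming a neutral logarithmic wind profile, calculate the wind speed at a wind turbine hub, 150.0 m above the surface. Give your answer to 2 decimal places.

Log law: V(z) ∝ ln(z/z₀), so V₂/V₁ = ln(z₂/z₀) / ln(z₁/z₀).
ln(150.0/0.925) = 5.0886, ln(15.0/0.925) = 2.7860
V₂ = 17.6 × 5.0886/2.7860 = 17.6 × 1.8265 = 32.1461 m/s

32.15 m/s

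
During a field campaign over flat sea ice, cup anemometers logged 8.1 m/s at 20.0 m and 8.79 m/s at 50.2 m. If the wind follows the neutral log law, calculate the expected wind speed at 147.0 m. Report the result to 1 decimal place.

9.6 m/s

Log law: V ∝ ln(z/z₀). From the pair, with r = V₁/V₂ = 0.92150,
ln z₀ = (ln z₁ − r·ln z₂)/(1 − r) = (2.9957 − 0.92150×3.9160)/0.07850 = -7.8076 → z₀ = 0.0004066 m
V₃ = V₁ · ln(z₃/z₀)/ln(z₁/z₀) = 8.1 × 12.7980/10.8033 = 9.5956 m/s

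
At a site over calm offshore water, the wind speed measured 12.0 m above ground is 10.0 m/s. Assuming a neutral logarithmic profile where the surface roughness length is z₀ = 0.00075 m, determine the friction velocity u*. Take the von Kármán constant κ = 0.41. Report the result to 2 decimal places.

Log law: V(z) = (u*/κ) · ln(z/z₀) ⇒ u* = κ · V / ln(z/z₀)
u* = 0.41 × 10.0 / ln(12.0/0.00075) = 0.41 × 10.0 / 9.6803
   = 4.1000 / 9.6803 = 0.4235 m/s

u* ≈ 0.42 m/s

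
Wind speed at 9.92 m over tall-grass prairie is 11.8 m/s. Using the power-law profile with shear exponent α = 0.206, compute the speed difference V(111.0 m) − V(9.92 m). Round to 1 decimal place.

Power law: V₂ = V₁ · (z₂/z₁)^α = 11.8 × (11.1895)^0.206 = 19.4060 m/s
ΔV = 19.4060 − 11.8 = 7.6060 m/s

7.6 m/s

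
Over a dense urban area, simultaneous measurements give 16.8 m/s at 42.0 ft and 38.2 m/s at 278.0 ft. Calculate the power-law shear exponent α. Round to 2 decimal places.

α ≈ 0.43

Power law: V₂/V₁ = (z₂/z₁)^α ⇒ α = ln(V₂/V₁) / ln(z₂/z₁)
α = ln(38.2/16.8) / ln(278.0/42.0) = ln(2.2738) / ln(6.6190)
  = 0.82146 / 1.88995 = 0.43464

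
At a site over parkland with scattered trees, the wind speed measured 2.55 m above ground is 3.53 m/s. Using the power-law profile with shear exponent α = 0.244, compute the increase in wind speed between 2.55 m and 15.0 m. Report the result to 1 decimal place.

Power law: V₂ = V₁ · (z₂/z₁)^α = 3.53 × (5.8824)^0.244 = 5.4393 m/s
ΔV = 5.4393 − 3.53 = 1.9093 m/s

1.9 m/s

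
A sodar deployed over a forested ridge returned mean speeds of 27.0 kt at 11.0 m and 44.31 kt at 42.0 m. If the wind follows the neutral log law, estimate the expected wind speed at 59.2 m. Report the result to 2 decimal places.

48.74 kt

Log law: V ∝ ln(z/z₀). From the pair, with r = V₁/V₂ = 0.60934,
ln z₀ = (ln z₁ − r·ln z₂)/(1 − r) = (2.3979 − 0.60934×3.7377)/0.39066 = 0.3081 → z₀ = 1.361 m
V₃ = V₁ · ln(z₃/z₀)/ln(z₁/z₀) = 27.0 × 3.7728/2.0898 = 48.7448 kt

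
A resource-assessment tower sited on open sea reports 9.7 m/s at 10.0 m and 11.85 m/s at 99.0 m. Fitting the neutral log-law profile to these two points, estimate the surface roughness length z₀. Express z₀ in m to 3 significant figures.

z₀ ≈ 0.000322 m

Log law: V(z) ∝ ln(z/z₀). With r = V₁/V₂ = 9.7/11.85 = 0.81857,
r · ln(z₂/z₀) = ln(z₁/z₀) ⇒ ln z₀ = (ln z₁ − r·ln z₂)/(1 − r)
ln z₀ = (2.30259 − 0.81857×4.59512) / 0.18143 = -8.0405
z₀ = exp(-8.0405) = 0.0003222 m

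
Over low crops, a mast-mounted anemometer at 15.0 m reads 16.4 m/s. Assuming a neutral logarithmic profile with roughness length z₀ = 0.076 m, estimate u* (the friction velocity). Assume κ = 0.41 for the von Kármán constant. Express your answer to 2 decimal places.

u* ≈ 1.27 m/s

Log law: V(z) = (u*/κ) · ln(z/z₀) ⇒ u* = κ · V / ln(z/z₀)
u* = 0.41 × 16.4 / ln(15.0/0.076) = 0.41 × 16.4 / 5.2851
   = 6.7240 / 5.2851 = 1.2723 m/s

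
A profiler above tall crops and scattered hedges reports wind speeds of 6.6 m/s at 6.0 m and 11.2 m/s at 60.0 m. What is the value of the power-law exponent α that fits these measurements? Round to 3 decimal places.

Power law: V₂/V₁ = (z₂/z₁)^α ⇒ α = ln(V₂/V₁) / ln(z₂/z₁)
α = ln(11.2/6.6) / ln(60.0/6.0) = ln(1.6970) / ln(10.0000)
  = 0.52884 / 2.30259 = 0.22967

α ≈ 0.230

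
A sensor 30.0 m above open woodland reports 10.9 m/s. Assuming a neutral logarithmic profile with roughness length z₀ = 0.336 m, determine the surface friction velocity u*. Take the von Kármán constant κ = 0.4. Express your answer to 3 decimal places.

Log law: V(z) = (u*/κ) · ln(z/z₀) ⇒ u* = κ · V / ln(z/z₀)
u* = 0.4 × 10.9 / ln(30.0/0.336) = 0.4 × 10.9 / 4.4918
   = 4.3600 / 4.4918 = 0.9706 m/s

u* ≈ 0.971 m/s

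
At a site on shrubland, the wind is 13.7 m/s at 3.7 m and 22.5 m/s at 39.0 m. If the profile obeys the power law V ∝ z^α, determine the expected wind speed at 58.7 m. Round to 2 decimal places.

First find α: α = ln(V₂/V₁)/ln(z₂/z₁) = ln(22.5/13.7)/ln(39.0/3.7) = 0.49612/2.35523 = 0.2106
Extrapolate from 39.0 m to 58.7 m: V₃ = 22.5 × (58.7/39.0)^0.2106 = 22.5 × 1.0899 = 24.5238 m/s

24.52 m/s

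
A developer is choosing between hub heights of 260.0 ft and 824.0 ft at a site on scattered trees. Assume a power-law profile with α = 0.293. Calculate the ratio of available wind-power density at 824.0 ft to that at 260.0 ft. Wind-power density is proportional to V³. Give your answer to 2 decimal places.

Speed ratio: V_B/V_A = (z_B/z_A)^α = (824.0/260.0)^0.293 = (3.1692)^0.293 = 1.40210
Power-density ratio: P_B/P_A = (V_B/V_A)³ = (1.40210)³ = 2.75638

2.76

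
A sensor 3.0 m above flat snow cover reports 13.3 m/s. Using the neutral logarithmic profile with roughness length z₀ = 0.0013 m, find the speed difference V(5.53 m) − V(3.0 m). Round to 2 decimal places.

1.05 m/s

Log law: V₂ = V₁ · ln(z₂/z₀)/ln(z₁/z₀) = 13.3 × 8.3556/7.7440 = 14.3504 m/s
ΔV = 14.3504 − 13.3 = 1.0504 m/s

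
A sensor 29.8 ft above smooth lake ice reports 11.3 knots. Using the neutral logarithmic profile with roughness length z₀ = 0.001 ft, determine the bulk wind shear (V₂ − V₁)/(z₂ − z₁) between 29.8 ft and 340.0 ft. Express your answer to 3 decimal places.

0.009 knots/ft

Log law: V₂ = V₁ · ln(z₂/z₀)/ln(z₁/z₀) = 11.3 × 12.7367/10.3023 = 13.9702 knots
ΔV/Δz = (13.9702 − 11.3)/(340.0 − 29.8) = 2.6702/310.2000 = 0.00861 knots/ft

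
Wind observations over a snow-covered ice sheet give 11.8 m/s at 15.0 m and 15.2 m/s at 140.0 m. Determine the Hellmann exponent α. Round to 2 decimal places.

Power law: V₂/V₁ = (z₂/z₁)^α ⇒ α = ln(V₂/V₁) / ln(z₂/z₁)
α = ln(15.2/11.8) / ln(140.0/15.0) = ln(1.2881) / ln(9.3333)
  = 0.25320 / 2.23359 = 0.11336

α ≈ 0.11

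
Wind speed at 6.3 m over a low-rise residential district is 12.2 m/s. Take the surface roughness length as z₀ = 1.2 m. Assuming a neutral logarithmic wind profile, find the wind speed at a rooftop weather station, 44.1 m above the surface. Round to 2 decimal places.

Log law: V(z) ∝ ln(z/z₀), so V₂/V₁ = ln(z₂/z₀) / ln(z₁/z₀).
ln(44.1/1.2) = 3.6041, ln(6.3/1.2) = 1.6582
V₂ = 12.2 × 3.6041/1.6582 = 12.2 × 2.1735 = 26.5165 m/s

26.52 m/s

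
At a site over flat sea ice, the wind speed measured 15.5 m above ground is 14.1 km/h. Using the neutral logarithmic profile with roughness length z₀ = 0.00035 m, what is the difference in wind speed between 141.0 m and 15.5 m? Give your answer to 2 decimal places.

2.91 km/h

Log law: V₂ = V₁ · ln(z₂/z₀)/ln(z₁/z₀) = 14.1 × 12.9063/10.6984 = 17.0099 km/h
ΔV = 17.0099 − 14.1 = 2.9099 km/h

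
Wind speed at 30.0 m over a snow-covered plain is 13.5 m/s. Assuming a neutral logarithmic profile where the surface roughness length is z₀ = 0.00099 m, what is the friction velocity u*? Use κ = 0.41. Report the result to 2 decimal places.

u* ≈ 0.54 m/s

Log law: V(z) = (u*/κ) · ln(z/z₀) ⇒ u* = κ · V / ln(z/z₀)
u* = 0.41 × 13.5 / ln(30.0/0.00099) = 0.41 × 13.5 / 10.3190
   = 5.5350 / 10.3190 = 0.5364 m/s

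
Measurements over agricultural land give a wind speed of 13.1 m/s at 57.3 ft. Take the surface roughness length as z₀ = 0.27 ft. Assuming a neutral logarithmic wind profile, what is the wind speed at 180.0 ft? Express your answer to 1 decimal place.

15.9 m/s

Log law: V(z) ∝ ln(z/z₀), so V₂/V₁ = ln(z₂/z₀) / ln(z₁/z₀).
ln(180.0/0.27) = 6.5023, ln(57.3/0.27) = 5.3576
V₂ = 13.1 × 6.5023/5.3576 = 13.1 × 1.2136 = 15.8988 m/s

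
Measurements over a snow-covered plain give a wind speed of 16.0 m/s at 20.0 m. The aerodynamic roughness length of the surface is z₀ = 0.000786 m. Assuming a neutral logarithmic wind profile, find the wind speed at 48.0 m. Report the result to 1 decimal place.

17.4 m/s

Log law: V(z) ∝ ln(z/z₀), so V₂/V₁ = ln(z₂/z₀) / ln(z₁/z₀).
ln(48.0/0.000786) = 11.0198, ln(20.0/0.000786) = 10.1443
V₂ = 16.0 × 11.0198/10.1443 = 16.0 × 1.0863 = 17.3808 m/s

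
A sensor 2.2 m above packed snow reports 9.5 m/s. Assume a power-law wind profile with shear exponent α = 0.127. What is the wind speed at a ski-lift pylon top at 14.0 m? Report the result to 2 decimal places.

Power-law profile: V₂ = V₁ · (z₂/z₁)^α
V₂ = 9.5 × (14.0/2.2)^0.127 = 9.5 × (6.3636)^0.127
    = 9.5 × 1.2649 = 12.0169 m/s

12.02 m/s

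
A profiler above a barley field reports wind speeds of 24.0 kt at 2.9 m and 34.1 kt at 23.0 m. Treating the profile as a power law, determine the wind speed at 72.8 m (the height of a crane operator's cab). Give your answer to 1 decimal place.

41.5 kt

First find α: α = ln(V₂/V₁)/ln(z₂/z₁) = ln(34.1/24.0)/ln(23.0/2.9) = 0.35124/2.07078 = 0.1696
Extrapolate from 23.0 m to 72.8 m: V₃ = 34.1 × (72.8/23.0)^0.1696 = 34.1 × 1.2158 = 41.4603 kt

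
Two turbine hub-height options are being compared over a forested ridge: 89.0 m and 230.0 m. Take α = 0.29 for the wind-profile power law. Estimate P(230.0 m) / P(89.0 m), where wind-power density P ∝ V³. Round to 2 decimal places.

Speed ratio: V_B/V_A = (z_B/z_A)^α = (230.0/89.0)^0.29 = (2.5843)^0.29 = 1.31698
Power-density ratio: P_B/P_A = (V_B/V_A)³ = (1.31698)³ = 2.28420

2.28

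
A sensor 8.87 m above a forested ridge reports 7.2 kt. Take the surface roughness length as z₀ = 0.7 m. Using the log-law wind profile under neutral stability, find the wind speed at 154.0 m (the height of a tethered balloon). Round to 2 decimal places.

15.29 kt

Log law: V(z) ∝ ln(z/z₀), so V₂/V₁ = ln(z₂/z₀) / ln(z₁/z₀).
ln(154.0/0.7) = 5.3936, ln(8.87/0.7) = 2.5393
V₂ = 7.2 × 5.3936/2.5393 = 7.2 × 2.1240 = 15.2929 kt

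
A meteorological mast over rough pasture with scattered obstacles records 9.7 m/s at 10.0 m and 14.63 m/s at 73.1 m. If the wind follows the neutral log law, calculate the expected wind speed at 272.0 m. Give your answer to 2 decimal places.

17.89 m/s

Log law: V ∝ ln(z/z₀). From the pair, with r = V₁/V₂ = 0.66302,
ln z₀ = (ln z₁ − r·ln z₂)/(1 − r) = (2.3026 − 0.66302×4.2918)/0.33698 = -1.6113 → z₀ = 0.1996 m
V₃ = V₁ · ln(z₃/z₀)/ln(z₁/z₀) = 9.7 × 7.2171/3.9139 = 17.8865 m/s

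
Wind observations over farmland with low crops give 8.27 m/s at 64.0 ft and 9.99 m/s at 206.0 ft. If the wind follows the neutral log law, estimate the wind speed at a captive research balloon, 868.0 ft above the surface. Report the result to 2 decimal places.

12.11 m/s

Log law: V ∝ ln(z/z₀). From the pair, with r = V₁/V₂ = 0.82783,
ln z₀ = (ln z₁ − r·ln z₂)/(1 − r) = (4.1589 − 0.82783×5.3279)/0.17217 = -1.4618 → z₀ = 0.2318 ft
V₃ = V₁ · ln(z₃/z₀)/ln(z₁/z₀) = 8.27 × 8.2280/5.6207 = 12.1063 m/s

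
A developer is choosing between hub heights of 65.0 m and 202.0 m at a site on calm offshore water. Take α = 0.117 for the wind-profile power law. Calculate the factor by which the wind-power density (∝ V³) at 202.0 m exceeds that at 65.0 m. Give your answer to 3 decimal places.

Speed ratio: V_B/V_A = (z_B/z_A)^α = (202.0/65.0)^0.117 = (3.1077)^0.117 = 1.14187
Power-density ratio: P_B/P_A = (V_B/V_A)³ = (1.14187)³ = 1.48883

1.489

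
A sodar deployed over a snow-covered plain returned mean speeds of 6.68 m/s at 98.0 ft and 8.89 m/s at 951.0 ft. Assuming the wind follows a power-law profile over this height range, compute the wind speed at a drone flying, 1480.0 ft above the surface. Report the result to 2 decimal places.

9.40 m/s

First find α: α = ln(V₂/V₁)/ln(z₂/z₁) = ln(8.89/6.68)/ln(951.0/98.0) = 0.28581/2.27255 = 0.1258
Extrapolate from 951.0 ft to 1480.0 ft: V₃ = 8.89 × (1480.0/951.0)^0.1258 = 8.89 × 1.0572 = 9.3985 m/s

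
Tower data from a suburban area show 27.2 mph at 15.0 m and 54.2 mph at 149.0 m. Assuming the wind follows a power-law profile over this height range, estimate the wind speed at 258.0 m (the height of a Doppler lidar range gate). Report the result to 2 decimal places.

63.91 mph

First find α: α = ln(V₂/V₁)/ln(z₂/z₁) = ln(54.2/27.2)/ln(149.0/15.0) = 0.68946/2.29590 = 0.3003
Extrapolate from 149.0 m to 258.0 m: V₃ = 54.2 × (258.0/149.0)^0.3003 = 54.2 × 1.1792 = 63.9148 mph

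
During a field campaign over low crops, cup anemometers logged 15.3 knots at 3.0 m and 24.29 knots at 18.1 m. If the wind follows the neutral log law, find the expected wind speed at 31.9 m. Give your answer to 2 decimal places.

Log law: V ∝ ln(z/z₀). From the pair, with r = V₁/V₂ = 0.62989,
ln z₀ = (ln z₁ − r·ln z₂)/(1 − r) = (1.0986 − 0.62989×2.8959)/0.37011 = -1.9602 → z₀ = 0.1408 m
V₃ = V₁ · ln(z₃/z₀)/ln(z₁/z₀) = 15.3 × 5.4228/3.0588 = 27.1246 knots

27.12 knots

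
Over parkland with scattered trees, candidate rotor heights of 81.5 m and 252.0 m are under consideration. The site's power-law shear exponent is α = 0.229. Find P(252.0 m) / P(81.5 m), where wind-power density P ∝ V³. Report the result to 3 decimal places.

Speed ratio: V_B/V_A = (z_B/z_A)^α = (252.0/81.5)^0.229 = (3.0920)^0.229 = 1.29499
Power-density ratio: P_B/P_A = (V_B/V_A)³ = (1.29499)³ = 2.17169

2.172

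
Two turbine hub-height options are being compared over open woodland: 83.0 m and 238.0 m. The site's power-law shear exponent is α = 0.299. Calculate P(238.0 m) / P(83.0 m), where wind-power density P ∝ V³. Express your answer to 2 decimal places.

Speed ratio: V_B/V_A = (z_B/z_A)^α = (238.0/83.0)^0.299 = (2.8675)^0.299 = 1.37023
Power-density ratio: P_B/P_A = (V_B/V_A)³ = (1.37023)³ = 2.57262

2.57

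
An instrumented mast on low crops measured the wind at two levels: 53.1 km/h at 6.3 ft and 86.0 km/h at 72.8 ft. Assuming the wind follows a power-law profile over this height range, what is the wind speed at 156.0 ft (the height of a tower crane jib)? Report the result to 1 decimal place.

First find α: α = ln(V₂/V₁)/ln(z₂/z₁) = ln(86.0/53.1)/ln(72.8/6.3) = 0.48217/2.44717 = 0.1970
Extrapolate from 72.8 ft to 156.0 ft: V₃ = 86.0 × (156.0/72.8)^0.1970 = 86.0 × 1.1620 = 99.9343 km/h

99.9 km/h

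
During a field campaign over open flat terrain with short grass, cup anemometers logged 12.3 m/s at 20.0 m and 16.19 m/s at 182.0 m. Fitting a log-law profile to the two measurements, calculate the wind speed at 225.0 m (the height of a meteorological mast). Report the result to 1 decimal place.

16.6 m/s

Log law: V ∝ ln(z/z₀). From the pair, with r = V₁/V₂ = 0.75973,
ln z₀ = (ln z₁ − r·ln z₂)/(1 − r) = (2.9957 − 0.75973×5.2040)/0.24027 = -3.9867 → z₀ = 0.01856 m
V₃ = V₁ · ln(z₃/z₀)/ln(z₁/z₀) = 12.3 × 9.4028/6.9825 = 16.5636 m/s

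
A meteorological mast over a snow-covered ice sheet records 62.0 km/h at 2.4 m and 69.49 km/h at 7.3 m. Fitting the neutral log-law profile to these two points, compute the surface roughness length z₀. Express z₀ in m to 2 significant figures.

Log law: V(z) ∝ ln(z/z₀). With r = V₁/V₂ = 62.0/69.49 = 0.89221,
r · ln(z₂/z₀) = ln(z₁/z₀) ⇒ ln z₀ = (ln z₁ − r·ln z₂)/(1 − r)
ln z₀ = (0.87547 − 0.89221×1.98787) / 0.10779 = -8.3327
z₀ = exp(-8.3327) = 0.0002405 m

z₀ ≈ 0.00024 m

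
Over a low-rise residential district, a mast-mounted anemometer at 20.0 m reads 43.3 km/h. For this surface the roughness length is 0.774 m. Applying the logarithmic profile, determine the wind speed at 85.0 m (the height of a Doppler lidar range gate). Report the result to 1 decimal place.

62.6 km/h

Log law: V(z) ∝ ln(z/z₀), so V₂/V₁ = ln(z₂/z₀) / ln(z₁/z₀).
ln(85.0/0.774) = 4.6988, ln(20.0/0.774) = 3.2519
V₂ = 43.3 × 4.6988/3.2519 = 43.3 × 1.4449 = 62.5661 km/h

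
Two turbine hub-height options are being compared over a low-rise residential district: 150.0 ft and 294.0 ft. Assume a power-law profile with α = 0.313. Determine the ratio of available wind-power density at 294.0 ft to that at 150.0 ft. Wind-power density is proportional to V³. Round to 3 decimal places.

1.881

Speed ratio: V_B/V_A = (z_B/z_A)^α = (294.0/150.0)^0.313 = (1.9600)^0.313 = 1.23446
Power-density ratio: P_B/P_A = (V_B/V_A)³ = (1.23446)³ = 1.88117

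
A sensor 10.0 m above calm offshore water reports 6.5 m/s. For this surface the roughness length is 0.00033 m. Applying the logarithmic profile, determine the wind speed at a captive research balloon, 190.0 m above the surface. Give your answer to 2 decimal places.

8.35 m/s

Log law: V(z) ∝ ln(z/z₀), so V₂/V₁ = ln(z₂/z₀) / ln(z₁/z₀).
ln(190.0/0.00033) = 13.2634, ln(10.0/0.00033) = 10.3190
V₂ = 6.5 × 13.2634/10.3190 = 6.5 × 1.2853 = 8.3547 m/s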